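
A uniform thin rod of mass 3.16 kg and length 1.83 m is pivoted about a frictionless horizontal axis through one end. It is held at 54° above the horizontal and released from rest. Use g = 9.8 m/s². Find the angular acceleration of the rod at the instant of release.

About the pivot, I = (1/3)ML² = (1/3)(3.16)(1.83)² = 3.528 kg·m².
The weight acts at the center, a distance L/2 = 0.9150 m from the pivot; τ = Mg(L/2) cos 54° = 16.66 N·m.
α = τ/I = 16.66/3.528 = 4.722 rad/s².
(Equivalently α = (3g/(2L)) cos 54° = 4.722 rad/s².)

α ≈ 4.72 rad/s²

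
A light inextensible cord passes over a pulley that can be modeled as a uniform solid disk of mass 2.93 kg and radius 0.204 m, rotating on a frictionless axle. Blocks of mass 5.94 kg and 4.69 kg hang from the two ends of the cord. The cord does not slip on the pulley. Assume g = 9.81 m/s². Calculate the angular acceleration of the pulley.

I = ½MR² = (1/2)(2.93)(0.204)² = 0.06097 kg·m².
Heavier block: m₁g − T₁ = m₁a. Lighter block: T₂ − m₂g = m₂a.
Pulley: (T₁ − T₂)R = Iα = I(a/R), so T₁ − T₂ = (I/R²)a = (1/2)M_p a = 1.465·a.
Adding the three: (m₁ − m₂)g = (m₁ + m₂ + 1.465)a, so a = (5.94 − 4.69)(9.81)/(5.94 + 4.69 + 1.465) = 1.014 m/s².
α = a/R = 1.014/0.204 = 4.970 rad/s².

α ≈ 4.97 rad/s²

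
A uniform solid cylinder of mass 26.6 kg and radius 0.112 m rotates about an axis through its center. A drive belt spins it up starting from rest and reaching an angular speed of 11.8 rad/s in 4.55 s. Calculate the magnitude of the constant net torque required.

I = ½MR² = (1/2)(26.6)(0.112)² = 0.1668 kg·m².
α = Δω/Δt = (11.8 − 0)/4.55 = 2.593 rad/s².
τ = Iα = (0.1668)(2.593) = 0.4327 N·m.

τ ≈ 0.433 N·m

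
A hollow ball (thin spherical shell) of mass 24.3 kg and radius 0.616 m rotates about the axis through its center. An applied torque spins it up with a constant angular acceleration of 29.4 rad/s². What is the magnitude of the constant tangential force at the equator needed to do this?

F ≈ 293 N

I = (2/3)MR² = (2/3)(24.3)(0.616)² = 6.147 kg·m².
The required torque is τ = Iα = (6.147)(29.40) = 180.7 N·m.
A tangential force at the equator gives τ = FR, so F = τ/R = 180.7/0.616 = 293.4 N.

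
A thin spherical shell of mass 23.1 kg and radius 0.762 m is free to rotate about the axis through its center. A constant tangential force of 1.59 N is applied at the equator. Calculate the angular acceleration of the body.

α ≈ 0.135 rad/s²

I = (2/3)MR² = (2/3)(23.1)(0.762)² = 8.942 kg·m².
τ = F R = (1.59)(0.762) = 1.212 N·m.
Newton's second law for rotation, τ = Iα, gives α = τ/I = 1.212/8.942 = 0.1355 rad/s².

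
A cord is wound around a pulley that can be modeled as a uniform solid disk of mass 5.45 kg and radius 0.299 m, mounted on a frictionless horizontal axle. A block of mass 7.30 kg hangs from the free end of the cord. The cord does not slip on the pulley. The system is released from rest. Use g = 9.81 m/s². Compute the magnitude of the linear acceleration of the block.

I = ½MR² = (1/2)(5.45)(0.299)² = 0.2436 kg·m².
Block: mg − T = ma. Pulley: TR = Iα. No-slip: a = αR, so T = (I/R²)a = 2.725·a.
Then mg = (m + 2.725)a, so a = (7.30)(9.81)/(7.30 + 2.725) = 7.143 m/s².

a ≈ 7.14 m/s²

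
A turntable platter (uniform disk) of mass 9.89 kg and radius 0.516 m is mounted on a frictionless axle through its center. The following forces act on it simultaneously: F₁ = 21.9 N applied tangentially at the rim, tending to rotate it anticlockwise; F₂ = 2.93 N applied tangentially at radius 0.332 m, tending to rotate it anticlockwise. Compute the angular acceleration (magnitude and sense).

I = ½MR² = (1/2)(9.89)(0.516)² = 1.317 kg·m².
Taking anticlockwise as positive: τ₁ = +(21.9)(0.516) = +11.30 N·m; τ₂ = +(2.93)(0.332) = +0.9728 N·m.
Net torque τ = 12.27 N·m.
α = τ/I = 12.27/1.317 = 9.322 rad/s².

α ≈ 9.32 rad/s², anticlockwise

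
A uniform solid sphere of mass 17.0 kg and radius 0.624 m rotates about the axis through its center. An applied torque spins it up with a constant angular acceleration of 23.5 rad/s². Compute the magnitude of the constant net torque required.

τ ≈ 62.2 N·m

I = (2/5)MR² = (2/5)(17.0)(0.624)² = 2.648 kg·m².
τ = Iα = (2.648)(23.50) = 62.22 N·m.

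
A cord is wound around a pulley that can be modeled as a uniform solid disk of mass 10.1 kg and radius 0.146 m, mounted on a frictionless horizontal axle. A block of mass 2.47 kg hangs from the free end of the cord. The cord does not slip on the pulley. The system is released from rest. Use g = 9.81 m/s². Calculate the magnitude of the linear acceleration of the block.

a ≈ 3.22 m/s²

I = ½MR² = (1/2)(10.1)(0.146)² = 0.1076 kg·m².
Block: mg − T = ma. Pulley: TR = Iα. No-slip: a = αR, so T = (I/R²)a = 5.050·a.
Then mg = (m + 5.050)a, so a = (2.47)(9.81)/(2.47 + 5.050) = 3.222 m/s².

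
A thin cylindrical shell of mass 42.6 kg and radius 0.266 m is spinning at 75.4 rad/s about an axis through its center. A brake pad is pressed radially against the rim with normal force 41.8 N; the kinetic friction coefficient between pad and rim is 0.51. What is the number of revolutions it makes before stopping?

I = MR² = (42.6)(0.266)² = 3.014 kg·m².
Friction force f = μN = (0.51)(41.8) = 21.32 N at the rim; torque magnitude τ = fR = 5.671 N·m, opposing ω.
|α| = τ/I = 5.671/3.014 = 1.881 rad/s² (deceleration).
ω² = ω₀² − 2|α|θ with ω = 0 ⇒ θ = ω₀²/(2|α|) = 1511 rad = 240.5 rev.

≈ 240 revolutions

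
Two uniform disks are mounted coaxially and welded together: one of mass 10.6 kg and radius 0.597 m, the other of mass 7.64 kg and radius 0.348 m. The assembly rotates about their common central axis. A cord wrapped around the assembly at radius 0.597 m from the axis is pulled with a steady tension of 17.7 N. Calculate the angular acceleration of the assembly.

α ≈ 4.49 rad/s²

I = ½M₁R₁² + ½M₂R₂² = ½(10.6)(0.597)² + ½(7.64)(0.348)² = 2.352 kg·m².
τ = F r = (17.7)(0.597) = 10.57 N·m.
α = τ/I = 10.57/2.352 = 4.494 rad/s².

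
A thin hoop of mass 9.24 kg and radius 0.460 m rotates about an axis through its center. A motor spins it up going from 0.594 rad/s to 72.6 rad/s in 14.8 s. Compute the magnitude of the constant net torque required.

τ ≈ 9.51 N·m

I = MR² = (9.24)(0.460)² = 1.955 kg·m².
α = Δω/Δt = (72.6 − 0.594)/14.8 = 4.865 rad/s².
τ = Iα = (1.955)(4.865) = 9.512 N·m.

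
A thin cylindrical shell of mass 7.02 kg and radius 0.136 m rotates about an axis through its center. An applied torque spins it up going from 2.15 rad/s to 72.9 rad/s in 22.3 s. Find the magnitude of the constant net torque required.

τ ≈ 0.412 N·m

I = MR² = (7.02)(0.136)² = 0.1298 kg·m².
α = Δω/Δt = (72.9 − 2.15)/22.3 = 3.173 rad/s².
τ = Iα = (0.1298)(3.173) = 0.4119 N·m.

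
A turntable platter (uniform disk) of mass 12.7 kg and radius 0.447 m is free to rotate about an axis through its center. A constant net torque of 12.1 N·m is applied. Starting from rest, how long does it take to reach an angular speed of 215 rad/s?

t ≈ 22.5 s

I = ½MR² = (1/2)(12.7)(0.447)² = 1.269 kg·m².
α = τ/I = 12.1/1.269 = 9.537 rad/s².
ω = αt ⇒ t = ω/α = 215/9.537 = 22.54 s.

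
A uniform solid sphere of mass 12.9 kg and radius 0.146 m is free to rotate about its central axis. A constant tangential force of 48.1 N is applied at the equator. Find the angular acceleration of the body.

I = (2/5)MR² = (2/5)(12.9)(0.146)² = 0.1100 kg·m².
τ = F R = (48.1)(0.146) = 7.023 N·m.
Newton's second law for rotation, τ = Iα, gives α = τ/I = 7.023/0.1100 = 63.85 rad/s².

α ≈ 63.8 rad/s²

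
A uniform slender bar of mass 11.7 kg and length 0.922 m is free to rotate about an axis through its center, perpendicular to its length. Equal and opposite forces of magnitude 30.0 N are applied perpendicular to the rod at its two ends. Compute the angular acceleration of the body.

α ≈ 33.4 rad/s²

I = (1/12)ML² = (1/12)(11.7)(0.922)² = 0.8288 kg·m².
The couple gives τ = F·(L/2) + F·(L/2) = F L = (30.0)(0.922) = 27.66 N·m.
Newton's second law for rotation, τ = Iα, gives α = τ/I = 27.66/0.8288 = 33.37 rad/s².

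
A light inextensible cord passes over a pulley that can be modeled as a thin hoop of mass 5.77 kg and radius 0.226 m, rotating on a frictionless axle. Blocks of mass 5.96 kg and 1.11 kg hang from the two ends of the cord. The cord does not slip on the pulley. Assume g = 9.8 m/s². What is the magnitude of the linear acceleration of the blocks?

I = MR² = (5.77)(0.226)² = 0.2947 kg·m².
Heavier block: m₁g − T₁ = m₁a. Lighter block: T₂ − m₂g = m₂a.
Pulley: (T₁ − T₂)R = Iα = I(a/R), so T₁ − T₂ = (I/R²)a = 1·M_p a = 5.770·a.
Adding the three: (m₁ − m₂)g = (m₁ + m₂ + 5.770)a, so a = (5.96 − 1.11)(9.8)/(5.96 + 1.11 + 5.770) = 3.702 m/s².

a ≈ 3.70 m/s²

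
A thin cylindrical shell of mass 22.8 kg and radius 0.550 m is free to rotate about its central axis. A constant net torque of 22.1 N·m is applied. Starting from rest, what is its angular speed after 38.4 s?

I = MR² = (22.8)(0.550)² = 6.897 kg·m².
α = τ/I = 22.1/6.897 = 3.204 rad/s².
ω = ω₀ + αt = 0 + (3.204)(38.4) = 123.0 rad/s.

ω ≈ 123 rad/s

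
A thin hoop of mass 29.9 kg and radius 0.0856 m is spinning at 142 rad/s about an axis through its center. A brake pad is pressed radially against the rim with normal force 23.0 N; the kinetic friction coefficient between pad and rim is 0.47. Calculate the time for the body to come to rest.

t ≈ 33.6 s

I = MR² = (29.9)(0.0856)² = 0.2191 kg·m².
Friction force f = μN = (0.47)(23.0) = 10.81 N at the rim; torque magnitude τ = fR = 0.9253 N·m, opposing ω.
|α| = τ/I = 0.9253/0.2191 = 4.224 rad/s² (deceleration).
0 = ω₀ − |α|t ⇒ t = ω₀/|α| = 142/4.224 = 33.62 s.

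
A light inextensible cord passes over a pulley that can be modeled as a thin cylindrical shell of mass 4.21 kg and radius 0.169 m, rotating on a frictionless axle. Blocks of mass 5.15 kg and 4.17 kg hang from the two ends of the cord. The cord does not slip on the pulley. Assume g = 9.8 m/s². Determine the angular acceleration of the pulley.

I = MR² = (4.21)(0.169)² = 0.1202 kg·m².
Heavier block: m₁g − T₁ = m₁a. Lighter block: T₂ − m₂g = m₂a.
Pulley: (T₁ − T₂)R = Iα = I(a/R), so T₁ − T₂ = (I/R²)a = 1·M_p a = 4.210·a.
Adding the three: (m₁ − m₂)g = (m₁ + m₂ + 4.210)a, so a = (5.15 − 4.17)(9.8)/(5.15 + 4.17 + 4.210) = 0.7098 m/s².
α = a/R = 0.7098/0.169 = 4.200 rad/s².

α ≈ 4.20 rad/s²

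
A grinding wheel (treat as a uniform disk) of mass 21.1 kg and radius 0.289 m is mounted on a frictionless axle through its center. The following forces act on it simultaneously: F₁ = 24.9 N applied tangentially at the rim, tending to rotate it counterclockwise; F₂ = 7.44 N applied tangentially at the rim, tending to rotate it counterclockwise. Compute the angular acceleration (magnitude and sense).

I = ½MR² = (1/2)(21.1)(0.289)² = 0.8811 kg·m².
Taking counterclockwise as positive: τ₁ = +(24.9)(0.289) = +7.196 N·m; τ₂ = +(7.44)(0.289) = +2.150 N·m.
Net torque τ = 9.346 N·m.
α = τ/I = 9.346/0.8811 = 10.61 rad/s².

α ≈ 10.6 rad/s², counterclockwise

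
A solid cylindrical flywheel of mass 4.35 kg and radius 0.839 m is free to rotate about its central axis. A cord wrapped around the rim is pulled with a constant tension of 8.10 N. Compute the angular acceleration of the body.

I = ½MR² = (1/2)(4.35)(0.839)² = 1.531 kg·m².
τ = F R = (8.10)(0.839) = 6.796 N·m.
From τ = Iα: α = 6.796/1.531 = 4.439 rad/s².

α ≈ 4.44 rad/s²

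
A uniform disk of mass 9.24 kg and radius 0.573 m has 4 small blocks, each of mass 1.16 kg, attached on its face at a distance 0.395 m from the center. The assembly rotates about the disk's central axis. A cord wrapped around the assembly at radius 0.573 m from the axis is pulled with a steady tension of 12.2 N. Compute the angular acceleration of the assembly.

I_disk = ½MR² = ½(9.24)(0.573)² = 1.517 kg·m².
I_blocks = 4·m·r² = 4(1.16)(0.395)² = 0.7240 kg·m².
Total I = 2.241 kg·m².
τ = F r = (12.2)(0.573) = 6.991 N·m.
α = τ/I = 6.991/2.241 = 3.120 rad/s².

α ≈ 3.12 rad/s²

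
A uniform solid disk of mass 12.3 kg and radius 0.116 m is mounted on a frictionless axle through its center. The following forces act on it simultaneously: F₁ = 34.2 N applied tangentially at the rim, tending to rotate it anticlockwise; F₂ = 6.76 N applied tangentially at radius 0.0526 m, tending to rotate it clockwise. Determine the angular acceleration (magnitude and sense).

I = ½MR² = (1/2)(12.3)(0.116)² = 0.08275 kg·m².
Taking anticlockwise as positive: τ₁ = +(34.2)(0.116) = +3.967 N·m; τ₂ = −(6.76)(0.0526) = −0.3556 N·m.
Net torque τ = 3.612 N·m.
α = τ/I = 3.612/0.08275 = 43.64 rad/s².

α ≈ 43.6 rad/s², anticlockwise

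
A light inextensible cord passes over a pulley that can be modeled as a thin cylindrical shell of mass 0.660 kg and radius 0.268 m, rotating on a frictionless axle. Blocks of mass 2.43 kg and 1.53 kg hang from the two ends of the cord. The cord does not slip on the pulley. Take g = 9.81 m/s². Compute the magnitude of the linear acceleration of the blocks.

I = MR² = (0.660)(0.268)² = 0.04740 kg·m².
Heavier block: m₁g − T₁ = m₁a. Lighter block: T₂ − m₂g = m₂a.
Pulley: (T₁ − T₂)R = Iα = I(a/R), so T₁ − T₂ = (I/R²)a = 1·M_p a = 0.6600·a.
Adding the three: (m₁ − m₂)g = (m₁ + m₂ + 0.6600)a, so a = (2.43 − 1.53)(9.81)/(2.43 + 1.53 + 0.6600) = 1.911 m/s².

a ≈ 1.91 m/s²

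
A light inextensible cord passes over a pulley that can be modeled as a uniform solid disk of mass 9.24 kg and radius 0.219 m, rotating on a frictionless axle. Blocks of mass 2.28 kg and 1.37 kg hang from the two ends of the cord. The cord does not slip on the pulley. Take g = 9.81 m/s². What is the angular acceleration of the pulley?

α ≈ 4.93 rad/s²

I = ½MR² = (1/2)(9.24)(0.219)² = 0.2216 kg·m².
Heavier block: m₁g − T₁ = m₁a. Lighter block: T₂ − m₂g = m₂a.
Pulley: (T₁ − T₂)R = Iα = I(a/R), so T₁ − T₂ = (I/R²)a = (1/2)M_p a = 4.620·a.
Adding the three: (m₁ − m₂)g = (m₁ + m₂ + 4.620)a, so a = (2.28 − 1.37)(9.81)/(2.28 + 1.37 + 4.620) = 1.079 m/s².
α = a/R = 1.079/0.219 = 4.929 rad/s².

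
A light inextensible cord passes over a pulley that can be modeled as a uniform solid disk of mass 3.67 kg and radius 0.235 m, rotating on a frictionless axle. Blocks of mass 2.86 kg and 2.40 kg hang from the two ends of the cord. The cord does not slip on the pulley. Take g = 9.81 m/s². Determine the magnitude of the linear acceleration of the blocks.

a ≈ 0.636 m/s²

I = ½MR² = (1/2)(3.67)(0.235)² = 0.1013 kg·m².
Heavier block: m₁g − T₁ = m₁a. Lighter block: T₂ − m₂g = m₂a.
Pulley: (T₁ − T₂)R = Iα = I(a/R), so T₁ − T₂ = (I/R²)a = (1/2)M_p a = 1.835·a.
Adding the three: (m₁ − m₂)g = (m₁ + m₂ + 1.835)a, so a = (2.86 − 2.40)(9.81)/(2.86 + 2.40 + 1.835) = 0.6360 m/s².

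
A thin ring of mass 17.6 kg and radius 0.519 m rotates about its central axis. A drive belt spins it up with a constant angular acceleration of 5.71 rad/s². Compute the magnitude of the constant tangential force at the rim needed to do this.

I = MR² = (17.6)(0.519)² = 4.741 kg·m².
The required torque is τ = Iα = (4.741)(5.710) = 27.07 N·m.
A tangential force at the rim gives τ = FR, so F = τ/R = 27.07/0.519 = 52.16 N.

F ≈ 52.2 N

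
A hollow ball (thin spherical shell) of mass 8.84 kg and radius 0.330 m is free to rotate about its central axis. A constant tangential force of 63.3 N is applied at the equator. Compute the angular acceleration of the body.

α ≈ 32.5 rad/s²

I = (2/3)MR² = (2/3)(8.84)(0.330)² = 0.6418 kg·m².
τ = F R = (63.3)(0.330) = 20.89 N·m.
From τ = Iα: α = 20.89/0.6418 = 32.55 rad/s².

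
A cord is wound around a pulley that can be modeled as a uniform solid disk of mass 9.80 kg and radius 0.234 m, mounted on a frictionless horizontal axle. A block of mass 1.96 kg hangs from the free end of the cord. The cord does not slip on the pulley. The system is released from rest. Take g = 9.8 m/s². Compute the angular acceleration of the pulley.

I = ½MR² = (1/2)(9.80)(0.234)² = 0.2683 kg·m².
Block: mg − T = ma. Pulley: TR = Iα. No-slip: a = αR, so T = (I/R²)a = 4.900·a.
Then mg = (m + 4.900)a, so a = (1.96)(9.8)/(1.96 + 4.900) = 2.800 m/s².
α = a/R = 2.800/0.234 = 11.97 rad/s².

α ≈ 12.0 rad/s²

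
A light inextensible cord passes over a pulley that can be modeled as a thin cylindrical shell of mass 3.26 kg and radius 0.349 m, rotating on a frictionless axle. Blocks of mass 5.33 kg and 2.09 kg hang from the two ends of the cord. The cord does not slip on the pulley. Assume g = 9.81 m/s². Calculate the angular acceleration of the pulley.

α ≈ 8.53 rad/s²

I = MR² = (3.26)(0.349)² = 0.3971 kg·m².
Heavier block: m₁g − T₁ = m₁a. Lighter block: T₂ − m₂g = m₂a.
Pulley: (T₁ − T₂)R = Iα = I(a/R), so T₁ − T₂ = (I/R²)a = 1·M_p a = 3.260·a.
Adding the three: (m₁ − m₂)g = (m₁ + m₂ + 3.260)a, so a = (5.33 − 2.09)(9.81)/(5.33 + 2.09 + 3.260) = 2.976 m/s².
α = a/R = 2.976/0.349 = 8.527 rad/s².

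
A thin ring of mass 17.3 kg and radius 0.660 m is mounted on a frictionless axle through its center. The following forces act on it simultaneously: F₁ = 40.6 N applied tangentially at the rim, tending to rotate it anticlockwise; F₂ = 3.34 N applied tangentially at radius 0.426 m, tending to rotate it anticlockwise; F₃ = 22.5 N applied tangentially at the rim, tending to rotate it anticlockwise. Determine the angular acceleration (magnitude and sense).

α ≈ 5.72 rad/s², anticlockwise

I = MR² = (17.3)(0.660)² = 7.536 kg·m².
Taking anticlockwise as positive: τ₁ = +(40.6)(0.660) = +26.80 N·m; τ₂ = +(3.34)(0.426) = +1.423 N·m; τ₃ = +(22.5)(0.660) = +14.85 N·m.
Net torque τ = 43.07 N·m.
α = τ/I = 43.07/7.536 = 5.715 rad/s².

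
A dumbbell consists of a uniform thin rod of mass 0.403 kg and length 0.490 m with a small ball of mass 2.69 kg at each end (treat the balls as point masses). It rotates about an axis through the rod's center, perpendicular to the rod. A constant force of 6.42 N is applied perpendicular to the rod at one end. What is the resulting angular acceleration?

α ≈ 4.75 rad/s²

I_rod = (1/12)ML² = (1/12)(0.403)(0.490)² = 0.008063 kg·m².
I_balls = 2·m·(L/2)² = 2(2.69)(0.2450)² = 0.3229 kg·m².
Total I = 0.3310 kg·m².
τ = F·(L/2) = (6.42)(0.245) = 1.573 N·m.
α = τ/I = 1.573/0.3310 = 4.752 rad/s².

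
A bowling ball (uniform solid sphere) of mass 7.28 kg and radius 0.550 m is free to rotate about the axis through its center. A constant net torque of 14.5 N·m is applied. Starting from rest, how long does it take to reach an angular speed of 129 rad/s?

I = (2/5)MR² = (2/5)(7.28)(0.550)² = 0.8809 kg·m².
α = τ/I = 14.5/0.8809 = 16.46 rad/s².
ω = αt ⇒ t = ω/α = 129/16.46 = 7.837 s.

t ≈ 7.84 s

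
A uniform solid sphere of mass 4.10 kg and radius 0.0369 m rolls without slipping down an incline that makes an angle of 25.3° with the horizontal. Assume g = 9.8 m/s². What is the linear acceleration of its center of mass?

Translation along the incline: Mg sinθ − f = Ma.
Rotation about the center: fR = Iα with I = (2/5)MR². No-slip gives a = αR, so f = (I/R²)a = (2/5)M a.
Substituting: Mg sinθ = (1 + 0.4000)Ma, so a = g sinθ/(1 + 0.4000) = (9.8) sin 25.3° / 1.400 = 2.992 m/s².

a ≈ 2.99 m/s²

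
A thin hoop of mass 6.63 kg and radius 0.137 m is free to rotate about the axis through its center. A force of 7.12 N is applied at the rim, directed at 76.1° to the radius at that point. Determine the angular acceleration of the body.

I = MR² = (6.63)(0.137)² = 0.1244 kg·m².
Only the tangential component produces torque: τ = F R sinθ = (7.12)(0.137) sin 76.1° = 0.9469 N·m.
Newton's second law for rotation, τ = Iα, gives α = τ/I = 0.9469/0.1244 = 7.609 rad/s².

α ≈ 7.61 rad/s²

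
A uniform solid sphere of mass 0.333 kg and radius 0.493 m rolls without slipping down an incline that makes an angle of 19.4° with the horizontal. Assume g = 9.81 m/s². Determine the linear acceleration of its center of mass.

Translation along the incline: Mg sinθ − f = Ma.
Rotation about the center: fR = Iα with I = (2/5)MR². No-slip gives a = αR, so f = (I/R²)a = (2/5)M a.
Substituting: Mg sinθ = (1 + 0.4000)Ma, so a = g sinθ/(1 + 0.4000) = (9.81) sin 19.4° / 1.400 = 2.328 m/s².

a ≈ 2.33 m/s²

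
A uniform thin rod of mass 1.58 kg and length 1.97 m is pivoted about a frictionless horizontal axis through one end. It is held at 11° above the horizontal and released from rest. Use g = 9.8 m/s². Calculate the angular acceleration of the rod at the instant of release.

α ≈ 7.32 rad/s²

About the pivot, I = (1/3)ML² = (1/3)(1.58)(1.97)² = 2.044 kg·m².
The weight acts at the center, a distance L/2 = 0.9850 m from the pivot; τ = Mg(L/2) cos 11° = 14.97 N·m.
α = τ/I = 14.97/2.044 = 7.325 rad/s².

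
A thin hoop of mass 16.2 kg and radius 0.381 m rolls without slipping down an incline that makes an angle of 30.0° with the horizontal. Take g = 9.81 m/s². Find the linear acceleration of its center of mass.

a ≈ 2.45 m/s²

Translation along the incline: Mg sinθ − f = Ma.
Rotation about the center: fR = Iα with I = MR². No-slip gives a = αR, so f = (I/R²)a = M a.
Substituting: Mg sinθ = (1 + 1.000)Ma, so a = g sinθ/(1 + 1.000) = (9.81) sin 30.0° / 2.000 = 2.452 m/s².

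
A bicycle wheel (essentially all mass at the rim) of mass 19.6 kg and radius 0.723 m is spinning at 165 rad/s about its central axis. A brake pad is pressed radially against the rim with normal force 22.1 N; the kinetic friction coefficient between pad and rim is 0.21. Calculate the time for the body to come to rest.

t ≈ 504 s

I = MR² = (19.6)(0.723)² = 10.25 kg·m².
Friction force f = μN = (0.21)(22.1) = 4.641 N at the rim; torque magnitude τ = fR = 3.355 N·m, opposing ω.
|α| = τ/I = 3.355/10.25 = 0.3275 rad/s² (deceleration).
0 = ω₀ − |α|t ⇒ t = ω₀/|α| = 165/0.3275 = 503.8 s.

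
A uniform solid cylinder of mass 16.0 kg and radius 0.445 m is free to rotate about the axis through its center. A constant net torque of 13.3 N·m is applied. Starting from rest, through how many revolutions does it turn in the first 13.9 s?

≈ 129 revolutions

I = ½MR² = (1/2)(16.0)(0.445)² = 1.584 kg·m².
α = τ/I = 13.3/1.584 = 8.395 rad/s².
θ = ½αt² = ½(8.395)(13.9)² = 811.0 rad.
Revolutions = θ/(2π) = 129.1.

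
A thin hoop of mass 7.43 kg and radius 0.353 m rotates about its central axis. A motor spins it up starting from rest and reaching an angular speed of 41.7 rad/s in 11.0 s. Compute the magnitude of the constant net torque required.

τ ≈ 3.51 N·m

I = MR² = (7.43)(0.353)² = 0.9258 kg·m².
α = Δω/Δt = (41.7 − 0)/11.0 = 3.791 rad/s².
τ = Iα = (0.9258)(3.791) = 3.510 N·m.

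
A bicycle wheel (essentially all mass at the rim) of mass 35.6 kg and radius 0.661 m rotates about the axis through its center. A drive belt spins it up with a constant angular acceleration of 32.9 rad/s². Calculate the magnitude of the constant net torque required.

τ ≈ 512 N·m

I = MR² = (35.6)(0.661)² = 15.55 kg·m².
τ = Iα = (15.55)(32.90) = 511.7 N·m.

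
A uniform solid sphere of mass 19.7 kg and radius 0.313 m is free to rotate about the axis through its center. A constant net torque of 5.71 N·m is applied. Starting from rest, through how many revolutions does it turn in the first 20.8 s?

≈ 255 revolutions

I = (2/5)MR² = (2/5)(19.7)(0.313)² = 0.7720 kg·m².
α = τ/I = 5.71/0.7720 = 7.396 rad/s².
θ = ½αt² = ½(7.396)(20.8)² = 1600 rad.
Revolutions = θ/(2π) = 254.6.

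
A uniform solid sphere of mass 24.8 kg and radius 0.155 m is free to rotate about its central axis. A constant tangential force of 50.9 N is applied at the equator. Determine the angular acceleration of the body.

I = (2/5)MR² = (2/5)(24.8)(0.155)² = 0.2383 kg·m².
τ = F R = (50.9)(0.155) = 7.889 N·m.
From τ = Iα: α = 7.889/0.2383 = 33.10 rad/s².

α ≈ 33.1 rad/s²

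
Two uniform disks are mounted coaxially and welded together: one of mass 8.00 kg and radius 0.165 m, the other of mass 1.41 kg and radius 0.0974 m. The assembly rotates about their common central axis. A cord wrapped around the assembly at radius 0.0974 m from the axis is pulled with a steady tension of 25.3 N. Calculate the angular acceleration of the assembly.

α ≈ 21.3 rad/s²

I = ½M₁R₁² + ½M₂R₂² = ½(8.00)(0.165)² + ½(1.41)(0.0974)² = 0.1156 kg·m².
τ = F r = (25.3)(0.0974) = 2.464 N·m.
α = τ/I = 2.464/0.1156 = 21.32 rad/s².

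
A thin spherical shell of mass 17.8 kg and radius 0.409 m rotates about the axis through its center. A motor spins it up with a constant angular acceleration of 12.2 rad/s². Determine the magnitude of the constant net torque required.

τ ≈ 24.2 N·m

I = (2/3)MR² = (2/3)(17.8)(0.409)² = 1.985 kg·m².
τ = Iα = (1.985)(12.20) = 24.22 N·m.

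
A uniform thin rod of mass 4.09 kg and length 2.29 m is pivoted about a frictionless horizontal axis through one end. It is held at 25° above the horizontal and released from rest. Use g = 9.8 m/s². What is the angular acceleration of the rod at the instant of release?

α ≈ 5.82 rad/s²

About the pivot, I = (1/3)ML² = (1/3)(4.09)(2.29)² = 7.149 kg·m².
The weight acts at the center, a distance L/2 = 1.145 m from the pivot; τ = Mg(L/2) cos 25° = 41.59 N·m.
α = τ/I = 41.59/7.149 = 5.818 rad/s².
(Equivalently α = (3g/(2L)) cos 25° = 5.818 rad/s².)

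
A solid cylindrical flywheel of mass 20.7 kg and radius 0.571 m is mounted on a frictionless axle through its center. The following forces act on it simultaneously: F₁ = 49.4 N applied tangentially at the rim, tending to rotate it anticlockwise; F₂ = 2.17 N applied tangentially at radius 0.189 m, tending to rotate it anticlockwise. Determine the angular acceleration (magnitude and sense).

α ≈ 8.48 rad/s², anticlockwise

I = ½MR² = (1/2)(20.7)(0.571)² = 3.375 kg·m².
Taking anticlockwise as positive: τ₁ = +(49.4)(0.571) = +28.21 N·m; τ₂ = +(2.17)(0.189) = +0.4101 N·m.
Net torque τ = 28.62 N·m.
α = τ/I = 28.62/3.375 = 8.480 rad/s².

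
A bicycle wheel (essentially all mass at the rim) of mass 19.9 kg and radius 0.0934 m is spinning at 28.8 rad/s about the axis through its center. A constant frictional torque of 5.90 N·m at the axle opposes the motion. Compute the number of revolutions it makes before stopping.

≈ 1.94 revolutions

I = MR² = (19.9)(0.0934)² = 0.1736 kg·m².
The net torque has magnitude 5.90 N·m, opposing ω.
|α| = τ/I = 5.900/0.1736 = 33.99 rad/s² (deceleration).
ω² = ω₀² − 2|α|θ with ω = 0 ⇒ θ = ω₀²/(2|α|) = 12.20 rad = 1.942 rev.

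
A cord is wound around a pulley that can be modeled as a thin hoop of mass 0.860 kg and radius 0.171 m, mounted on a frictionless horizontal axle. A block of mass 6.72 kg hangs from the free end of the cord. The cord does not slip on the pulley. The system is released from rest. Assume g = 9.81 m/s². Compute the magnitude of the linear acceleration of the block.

a ≈ 8.70 m/s²

I = MR² = (0.860)(0.171)² = 0.02515 kg·m².
Block: mg − T = ma. Pulley: TR = Iα. No-slip: a = αR, so T = (I/R²)a = 0.8600·a.
Then mg = (m + 0.8600)a, so a = (6.72)(9.81)/(6.72 + 0.8600) = 8.697 m/s².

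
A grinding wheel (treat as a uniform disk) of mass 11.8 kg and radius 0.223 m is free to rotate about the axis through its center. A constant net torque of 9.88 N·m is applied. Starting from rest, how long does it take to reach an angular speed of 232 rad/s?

t ≈ 6.89 s

I = ½MR² = (1/2)(11.8)(0.223)² = 0.2934 kg·m².
α = τ/I = 9.88/0.2934 = 33.67 rad/s².
ω = αt ⇒ t = ω/α = 232/33.67 = 6.890 s.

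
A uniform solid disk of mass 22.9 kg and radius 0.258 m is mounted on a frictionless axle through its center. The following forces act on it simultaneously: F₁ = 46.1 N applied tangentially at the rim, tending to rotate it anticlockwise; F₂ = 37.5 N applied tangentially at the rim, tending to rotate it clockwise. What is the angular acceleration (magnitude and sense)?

α ≈ 2.91 rad/s², anticlockwise

I = ½MR² = (1/2)(22.9)(0.258)² = 0.7622 kg·m².
Taking anticlockwise as positive: τ₁ = +(46.1)(0.258) = +11.89 N·m; τ₂ = −(37.5)(0.258) = −9.675 N·m.
Net torque τ = 2.219 N·m.
α = τ/I = 2.219/0.7622 = 2.911 rad/s².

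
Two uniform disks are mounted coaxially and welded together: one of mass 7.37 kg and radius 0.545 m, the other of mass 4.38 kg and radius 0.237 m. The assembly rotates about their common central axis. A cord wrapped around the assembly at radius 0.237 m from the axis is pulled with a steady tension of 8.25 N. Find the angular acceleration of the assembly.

I = ½M₁R₁² + ½M₂R₂² = ½(7.37)(0.545)² + ½(4.38)(0.237)² = 1.218 kg·m².
τ = F r = (8.25)(0.237) = 1.955 N·m.
α = τ/I = 1.955/1.218 = 1.606 rad/s².

α ≈ 1.61 rad/s²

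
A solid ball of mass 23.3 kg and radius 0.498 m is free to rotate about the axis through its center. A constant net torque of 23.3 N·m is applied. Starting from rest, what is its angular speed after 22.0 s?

ω ≈ 222 rad/s

I = (2/5)MR² = (2/5)(23.3)(0.498)² = 2.311 kg·m².
α = τ/I = 23.3/2.311 = 10.08 rad/s².
ω = ω₀ + αt = 0 + (10.08)(22.0) = 221.8 rad/s.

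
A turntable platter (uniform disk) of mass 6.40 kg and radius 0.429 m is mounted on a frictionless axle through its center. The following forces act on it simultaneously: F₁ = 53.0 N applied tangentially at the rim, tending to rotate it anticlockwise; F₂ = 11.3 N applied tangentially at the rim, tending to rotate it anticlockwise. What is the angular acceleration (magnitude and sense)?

α ≈ 46.8 rad/s², anticlockwise

I = ½MR² = (1/2)(6.40)(0.429)² = 0.5889 kg·m².
Taking anticlockwise as positive: τ₁ = +(53.0)(0.429) = +22.74 N·m; τ₂ = +(11.3)(0.429) = +4.848 N·m.
Net torque τ = 27.58 N·m.
α = τ/I = 27.58/0.5889 = 46.84 rad/s².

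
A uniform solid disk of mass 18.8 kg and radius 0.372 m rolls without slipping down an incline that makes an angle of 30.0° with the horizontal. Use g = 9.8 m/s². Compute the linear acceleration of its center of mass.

Translation along the incline: Mg sinθ − f = Ma.
Rotation about the center: fR = Iα with I = ½MR². No-slip gives a = αR, so f = (I/R²)a = (1/2)M a.
Substituting: Mg sinθ = (1 + 0.5000)Ma, so a = g sinθ/(1 + 0.5000) = (9.8) sin 30.0° / 1.500 = 3.267 m/s².

a ≈ 3.27 m/s²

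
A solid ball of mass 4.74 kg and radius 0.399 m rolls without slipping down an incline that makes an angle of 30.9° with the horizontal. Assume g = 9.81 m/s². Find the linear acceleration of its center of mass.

a ≈ 3.60 m/s²

Translation along the incline: Mg sinθ − f = Ma.
Rotation about the center: fR = Iα with I = (2/5)MR². No-slip gives a = αR, so f = (I/R²)a = (2/5)M a.
Substituting: Mg sinθ = (1 + 0.4000)Ma, so a = g sinθ/(1 + 0.4000) = (9.81) sin 30.9° / 1.400 = 3.598 m/s².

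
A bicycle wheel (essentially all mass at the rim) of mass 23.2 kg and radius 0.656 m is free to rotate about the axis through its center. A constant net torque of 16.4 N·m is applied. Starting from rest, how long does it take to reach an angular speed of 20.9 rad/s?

I = MR² = (23.2)(0.656)² = 9.984 kg·m².
α = τ/I = 16.4/9.984 = 1.643 rad/s².
ω = αt ⇒ t = ω/α = 20.9/1.643 = 12.72 s.

t ≈ 12.7 s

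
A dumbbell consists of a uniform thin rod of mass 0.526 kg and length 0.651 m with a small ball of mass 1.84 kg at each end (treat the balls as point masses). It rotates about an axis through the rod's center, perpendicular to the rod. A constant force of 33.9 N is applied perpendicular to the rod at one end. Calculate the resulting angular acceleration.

I_rod = (1/12)ML² = (1/12)(0.526)(0.651)² = 0.01858 kg·m².
I_balls = 2·m·(L/2)² = 2(1.84)(0.3255)² = 0.3899 kg·m².
Total I = 0.4085 kg·m².
τ = F·(L/2) = (33.9)(0.326) = 11.03 N·m.
α = τ/I = 11.03/0.4085 = 27.01 rad/s².

α ≈ 27.0 rad/s²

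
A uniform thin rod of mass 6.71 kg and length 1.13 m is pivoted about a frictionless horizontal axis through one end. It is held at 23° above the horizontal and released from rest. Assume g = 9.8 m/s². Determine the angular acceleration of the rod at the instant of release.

α ≈ 12.0 rad/s²

About the pivot, I = (1/3)ML² = (1/3)(6.71)(1.13)² = 2.856 kg·m².
The weight acts at the center, a distance L/2 = 0.5650 m from the pivot; τ = Mg(L/2) cos 23° = 34.20 N·m.
α = τ/I = 34.20/2.856 = 11.97 rad/s².
(Equivalently α = (3g/(2L)) cos 23° = 11.97 rad/s².)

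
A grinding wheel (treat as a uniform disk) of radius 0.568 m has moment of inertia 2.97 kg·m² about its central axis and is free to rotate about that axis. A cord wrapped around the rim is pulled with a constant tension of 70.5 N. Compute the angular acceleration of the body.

τ = F R = (70.5)(0.568) = 40.04 N·m.
From τ = Iα: α = 40.04/2.970 = 13.48 rad/s².

α ≈ 13.5 rad/s²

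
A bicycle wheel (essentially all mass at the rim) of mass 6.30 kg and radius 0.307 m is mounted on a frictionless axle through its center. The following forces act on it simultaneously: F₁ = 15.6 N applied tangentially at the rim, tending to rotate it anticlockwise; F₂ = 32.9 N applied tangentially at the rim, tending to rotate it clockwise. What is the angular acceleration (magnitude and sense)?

I = MR² = (6.30)(0.307)² = 0.5938 kg·m².
Taking anticlockwise as positive: τ₁ = +(15.6)(0.307) = +4.789 N·m; τ₂ = −(32.9)(0.307) = −10.10 N·m.
Net torque τ = -5.311 N·m.
α = τ/I = -5.311/0.5938 = -8.945 rad/s².

α ≈ 8.94 rad/s², clockwise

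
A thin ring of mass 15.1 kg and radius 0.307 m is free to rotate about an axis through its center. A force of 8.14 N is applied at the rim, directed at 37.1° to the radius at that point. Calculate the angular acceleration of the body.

α ≈ 1.06 rad/s²

I = MR² = (15.1)(0.307)² = 1.423 kg·m².
Only the tangential component produces torque: τ = F R sinθ = (8.14)(0.307) sin 37.1° = 1.507 N·m.
Newton's second law for rotation, τ = Iα, gives α = τ/I = 1.507/1.423 = 1.059 rad/s².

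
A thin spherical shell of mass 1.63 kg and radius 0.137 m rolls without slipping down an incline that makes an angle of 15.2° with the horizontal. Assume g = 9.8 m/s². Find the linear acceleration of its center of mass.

a ≈ 1.54 m/s²

Translation along the incline: Mg sinθ − f = Ma.
Rotation about the center: fR = Iα with I = (2/3)MR². No-slip gives a = αR, so f = (I/R²)a = (2/3)M a.
Substituting: Mg sinθ = (1 + 0.6667)Ma, so a = g sinθ/(1 + 0.6667) = (9.8) sin 15.2° / 1.667 = 1.542 m/s².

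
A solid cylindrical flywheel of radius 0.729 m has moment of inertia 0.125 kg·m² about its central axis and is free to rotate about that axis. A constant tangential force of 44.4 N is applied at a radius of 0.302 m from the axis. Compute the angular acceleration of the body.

τ = F·r = (44.4)(0.302) = 13.41 N·m.
Newton's second law for rotation, τ = Iα, gives α = τ/I = 13.41/0.1250 = 107.3 rad/s².

α ≈ 107 rad/s²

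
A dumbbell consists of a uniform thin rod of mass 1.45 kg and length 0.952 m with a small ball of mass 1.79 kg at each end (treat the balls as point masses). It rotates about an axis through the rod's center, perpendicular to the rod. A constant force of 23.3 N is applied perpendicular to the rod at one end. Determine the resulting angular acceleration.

I_rod = (1/12)ML² = (1/12)(1.45)(0.952)² = 0.1095 kg·m².
I_balls = 2·m·(L/2)² = 2(1.79)(0.4760)² = 0.8111 kg·m².
Total I = 0.9207 kg·m².
τ = F·(L/2) = (23.3)(0.476) = 11.09 N·m.
α = τ/I = 11.09/0.9207 = 12.05 rad/s².

α ≈ 12.0 rad/s²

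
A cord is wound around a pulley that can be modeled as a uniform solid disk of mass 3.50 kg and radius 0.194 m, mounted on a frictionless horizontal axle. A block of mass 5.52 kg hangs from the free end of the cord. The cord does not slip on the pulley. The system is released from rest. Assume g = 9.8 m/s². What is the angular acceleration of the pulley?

I = ½MR² = (1/2)(3.50)(0.194)² = 0.06586 kg·m².
Block: mg − T = ma. Pulley: TR = Iα. No-slip: a = αR, so T = (I/R²)a = 1.750·a.
Then mg = (m + 1.750)a, so a = (5.52)(9.8)/(5.52 + 1.750) = 7.441 m/s².
α = a/R = 7.441/0.194 = 38.36 rad/s².

α ≈ 38.4 rad/s²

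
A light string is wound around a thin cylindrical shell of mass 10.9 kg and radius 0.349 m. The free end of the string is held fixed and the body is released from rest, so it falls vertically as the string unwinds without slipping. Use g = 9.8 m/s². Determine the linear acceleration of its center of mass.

a ≈ 4.90 m/s²

Translation: Mg − T = Ma. Rotation about the center: TR = Iα with I = MR².
With a = αR: T = (I/R²)a = M a, so Mg = (1 + 1.000)Ma.
a = g/(1 + 1.000) = 9.8/2.000 = 4.900 m/s².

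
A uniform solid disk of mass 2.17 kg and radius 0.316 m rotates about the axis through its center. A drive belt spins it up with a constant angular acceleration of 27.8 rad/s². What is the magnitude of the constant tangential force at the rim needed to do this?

F ≈ 9.53 N

I = ½MR² = (1/2)(2.17)(0.316)² = 0.1083 kg·m².
The required torque is τ = Iα = (0.1083)(27.80) = 3.012 N·m.
A tangential force at the rim gives τ = FR, so F = τ/R = 3.012/0.316 = 9.532 N.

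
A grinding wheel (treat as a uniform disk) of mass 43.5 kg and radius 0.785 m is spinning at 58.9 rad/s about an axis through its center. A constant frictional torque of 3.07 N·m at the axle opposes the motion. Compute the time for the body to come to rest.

t ≈ 257 s

I = ½MR² = (1/2)(43.5)(0.785)² = 13.40 kg·m².
The net torque has magnitude 3.07 N·m, opposing ω.
|α| = τ/I = 3.070/13.40 = 0.2291 rad/s² (deceleration).
0 = ω₀ − |α|t ⇒ t = ω₀/|α| = 58.9/0.2291 = 257.1 s.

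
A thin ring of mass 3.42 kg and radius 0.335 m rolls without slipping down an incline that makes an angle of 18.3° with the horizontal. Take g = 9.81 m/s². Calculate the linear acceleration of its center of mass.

a ≈ 1.54 m/s²

Translation along the incline: Mg sinθ − f = Ma.
Rotation about the center: fR = Iα with I = MR². No-slip gives a = αR, so f = (I/R²)a = M a.
Substituting: Mg sinθ = (1 + 1.000)Ma, so a = g sinθ/(1 + 1.000) = (9.81) sin 18.3° / 2.000 = 1.540 m/s².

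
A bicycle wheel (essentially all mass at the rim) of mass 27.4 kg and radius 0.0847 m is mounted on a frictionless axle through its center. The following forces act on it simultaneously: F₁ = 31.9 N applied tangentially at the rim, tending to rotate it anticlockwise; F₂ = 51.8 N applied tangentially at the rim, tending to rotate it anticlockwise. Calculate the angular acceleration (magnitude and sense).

I = MR² = (27.4)(0.0847)² = 0.1966 kg·m².
Taking anticlockwise as positive: τ₁ = +(31.9)(0.0847) = +2.702 N·m; τ₂ = +(51.8)(0.0847) = +4.387 N·m.
Net torque τ = 7.089 N·m.
α = τ/I = 7.089/0.1966 = 36.07 rad/s².

α ≈ 36.1 rad/s², anticlockwise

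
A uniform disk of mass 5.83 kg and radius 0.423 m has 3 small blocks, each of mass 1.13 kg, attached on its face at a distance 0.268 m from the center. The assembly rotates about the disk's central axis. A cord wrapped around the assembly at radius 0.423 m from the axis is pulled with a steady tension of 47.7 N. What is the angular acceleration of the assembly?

I_disk = ½MR² = ½(5.83)(0.423)² = 0.5216 kg·m².
I_blocks = 3·m·r² = 3(1.13)(0.268)² = 0.2435 kg·m².
Total I = 0.7651 kg·m².
τ = F r = (47.7)(0.423) = 20.18 N·m.
α = τ/I = 20.18/0.7651 = 26.37 rad/s².

α ≈ 26.4 rad/s²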